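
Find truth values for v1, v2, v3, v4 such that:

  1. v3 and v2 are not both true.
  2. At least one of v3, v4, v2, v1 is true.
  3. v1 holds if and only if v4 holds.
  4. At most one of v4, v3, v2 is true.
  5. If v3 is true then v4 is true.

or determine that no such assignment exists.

v1 = True, v2 = False, v3 = False, v4 = True

  (1) v3=F, v2=F — not both ✓
  (2) {v3, v4, v2, v1}: 2 true — at least one ✓
  (3) v1=T, v4=T — same ✓
  (4) {v4, v3, v2}: 1 true — at most one ✓
  (5) v3=F ⇒ v4: vacuous ✓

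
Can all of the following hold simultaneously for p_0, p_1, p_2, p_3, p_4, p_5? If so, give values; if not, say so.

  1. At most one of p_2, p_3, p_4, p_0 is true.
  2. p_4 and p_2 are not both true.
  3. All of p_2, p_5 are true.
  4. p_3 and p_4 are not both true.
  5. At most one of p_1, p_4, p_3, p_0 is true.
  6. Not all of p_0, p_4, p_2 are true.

p_0=F, p_1=F, p_2=T, p_3=F, p_4=F, p_5=T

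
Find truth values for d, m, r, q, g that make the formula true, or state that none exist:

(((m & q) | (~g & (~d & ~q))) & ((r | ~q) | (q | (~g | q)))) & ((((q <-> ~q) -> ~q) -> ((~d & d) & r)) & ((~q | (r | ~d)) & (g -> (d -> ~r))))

The conjunct ((q <-> ~q) -> ~q) -> ((~d & d) & r) is unsatisfiable on its own:
  d=F, r=F, q=F: evaluates to False.
  d=F, r=F, q=T: evaluates to False.
  d=F, r=T, q=F: evaluates to False.
  d=F, r=T, q=T: evaluates to False.
  d=T, r=F, q=F: evaluates to False.
  d=T, r=F, q=T: evaluates to False.
  d=T, r=T, q=F: evaluates to False.
  d=T, r=T, q=T: evaluates to False.
So the whole conjunction is unsatisfiable.

UNSATISFIABLE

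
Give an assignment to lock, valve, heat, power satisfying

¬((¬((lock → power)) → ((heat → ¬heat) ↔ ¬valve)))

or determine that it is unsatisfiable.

lock=T; valve=F; heat=T; power=F

  ¬((¬((lock → power)) → ((heat → ¬heat) ↔ ¬valve))) = True
    ¬((lock → power)) → ((heat → ¬heat) ↔ ¬valve) = False
      ¬((lock → power)) = True
        lock → power = False
      (heat → ¬heat) ↔ ¬valve = False
        heat → ¬heat = False
          ¬heat = False
        ¬valve = True
The formula evaluates to True.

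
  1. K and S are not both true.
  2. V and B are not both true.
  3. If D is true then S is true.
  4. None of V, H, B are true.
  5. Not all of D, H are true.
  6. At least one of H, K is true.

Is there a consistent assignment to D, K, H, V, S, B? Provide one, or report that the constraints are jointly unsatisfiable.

D=F, K=T, H=F, V=F, S=F, B=F

  (1) K=T, S=F — not both ✓
  (2) V=F, B=F — not both ✓
  (3) D=F ⇒ S: vacuous ✓
  (4) {V, H, B}: 0 true — none ✓
  (5) {D, H}: 0/2 true — not all ✓
  (6) {H, K}: 1 true — at least one ✓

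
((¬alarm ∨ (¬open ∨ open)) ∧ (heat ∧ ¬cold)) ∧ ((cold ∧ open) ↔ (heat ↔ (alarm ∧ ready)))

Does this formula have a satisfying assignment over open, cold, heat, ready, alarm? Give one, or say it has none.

open = True, cold = False, heat = True, ready = False, alarm = False

  (¬alarm ∨ (¬open ∨ open)) ∧ (heat ∧ ¬cold) = True
    ¬alarm ∨ (¬open ∨ open) = True
      ¬alarm = True
      ¬open ∨ open = True
        ¬open = False
    heat ∧ ¬cold = True
      ¬cold = True
  (cold ∧ open) ↔ (heat ↔ (alarm ∧ ready)) = True
    cold ∧ open = False
    heat ↔ (alarm ∧ ready) = False
      alarm ∧ ready = False
Both conjuncts True, so the formula holds.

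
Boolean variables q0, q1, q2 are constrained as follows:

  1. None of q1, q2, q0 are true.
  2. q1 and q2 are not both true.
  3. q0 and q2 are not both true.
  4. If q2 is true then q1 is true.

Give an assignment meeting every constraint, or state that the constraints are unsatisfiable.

q0 = False; q1 = False; q2 = False

  (1) {q1, q2, q0}: 0 true — none ✓
  (2) q1=F, q2=F — not both ✓
  (3) q0=F, q2=F — not both ✓
  (4) q2=F ⇒ q1: vacuous ✓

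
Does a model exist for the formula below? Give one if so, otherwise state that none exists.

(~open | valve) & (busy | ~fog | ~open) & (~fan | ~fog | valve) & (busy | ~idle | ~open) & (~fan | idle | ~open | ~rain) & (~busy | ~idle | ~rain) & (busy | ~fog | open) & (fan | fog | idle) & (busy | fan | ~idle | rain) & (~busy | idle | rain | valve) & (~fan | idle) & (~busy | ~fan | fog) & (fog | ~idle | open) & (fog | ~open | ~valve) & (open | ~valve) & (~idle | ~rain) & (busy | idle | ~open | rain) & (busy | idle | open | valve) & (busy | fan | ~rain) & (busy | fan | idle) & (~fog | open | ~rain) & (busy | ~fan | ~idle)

idle = True, fan = True, open = True, fog = True, rain = False, busy = True, valve = True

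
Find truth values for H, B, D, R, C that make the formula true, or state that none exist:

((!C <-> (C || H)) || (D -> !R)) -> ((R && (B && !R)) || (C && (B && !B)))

H=T, B=F, D=T, R=T, C=T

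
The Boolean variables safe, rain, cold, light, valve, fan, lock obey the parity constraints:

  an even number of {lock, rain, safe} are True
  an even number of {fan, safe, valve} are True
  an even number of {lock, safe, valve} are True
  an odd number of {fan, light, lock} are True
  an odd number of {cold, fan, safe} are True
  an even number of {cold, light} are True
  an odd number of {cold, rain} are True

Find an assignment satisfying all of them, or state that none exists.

safe=F, rain=F, cold=T, light=T, valve=F, fan=F, lock=F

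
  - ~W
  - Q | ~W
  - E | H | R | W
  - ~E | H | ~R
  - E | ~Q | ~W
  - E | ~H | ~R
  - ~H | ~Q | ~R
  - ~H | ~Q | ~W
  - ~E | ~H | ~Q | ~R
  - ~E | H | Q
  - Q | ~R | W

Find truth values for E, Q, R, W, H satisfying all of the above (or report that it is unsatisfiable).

Unit clause (~W) forces W = False.
Set E = False.
Set Q = True.
Set R = False.
  then (E | H | R | W) forces H = True.
All clauses satisfied.

E = False; Q = True; R = False; W = False; H = True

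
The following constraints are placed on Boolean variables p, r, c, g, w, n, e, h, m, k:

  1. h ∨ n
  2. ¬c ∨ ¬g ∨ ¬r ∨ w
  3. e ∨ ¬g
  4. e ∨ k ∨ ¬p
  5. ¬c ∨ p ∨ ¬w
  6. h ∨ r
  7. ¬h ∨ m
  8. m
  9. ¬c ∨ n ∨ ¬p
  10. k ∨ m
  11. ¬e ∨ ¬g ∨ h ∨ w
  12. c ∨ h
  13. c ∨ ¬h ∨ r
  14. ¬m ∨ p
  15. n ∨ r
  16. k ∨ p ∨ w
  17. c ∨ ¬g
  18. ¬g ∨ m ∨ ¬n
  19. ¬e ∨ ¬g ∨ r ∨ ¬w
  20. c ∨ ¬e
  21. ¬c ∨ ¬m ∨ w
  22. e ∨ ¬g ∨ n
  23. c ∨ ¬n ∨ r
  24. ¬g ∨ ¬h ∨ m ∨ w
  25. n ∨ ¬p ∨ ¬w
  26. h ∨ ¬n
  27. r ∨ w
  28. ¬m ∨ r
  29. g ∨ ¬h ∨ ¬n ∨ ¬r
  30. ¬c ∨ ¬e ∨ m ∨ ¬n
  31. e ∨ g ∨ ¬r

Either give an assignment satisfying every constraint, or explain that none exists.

p: True; r: True; c: True; g: True; w: True; n: True; e: True; h: True; m: True; k: True

Unit clause (m) forces m = True.
In (¬m ∨ p) only p is left, so p = True.
In (¬m ∨ r) only r is left, so r = True.
Try c = False:
  (c ∨ h) forces h = True.
  (c ∨ ¬g) forces g = False.
  (c ∨ ¬e) forces e = False.
  clause (e ∨ g ∨ ¬r) is falsified — backtrack.
So c = True.
  then (¬c ∨ n ∨ ¬p) forces n = True.
  then (¬c ∨ ¬m ∨ w) forces w = True.
  then (h ∨ ¬n) forces h = True.
  then (g ∨ ¬h ∨ ¬n ∨ ¬r) forces g = True.
  then (e ∨ ¬g) forces e = True.
Set k = True.
All clauses satisfied.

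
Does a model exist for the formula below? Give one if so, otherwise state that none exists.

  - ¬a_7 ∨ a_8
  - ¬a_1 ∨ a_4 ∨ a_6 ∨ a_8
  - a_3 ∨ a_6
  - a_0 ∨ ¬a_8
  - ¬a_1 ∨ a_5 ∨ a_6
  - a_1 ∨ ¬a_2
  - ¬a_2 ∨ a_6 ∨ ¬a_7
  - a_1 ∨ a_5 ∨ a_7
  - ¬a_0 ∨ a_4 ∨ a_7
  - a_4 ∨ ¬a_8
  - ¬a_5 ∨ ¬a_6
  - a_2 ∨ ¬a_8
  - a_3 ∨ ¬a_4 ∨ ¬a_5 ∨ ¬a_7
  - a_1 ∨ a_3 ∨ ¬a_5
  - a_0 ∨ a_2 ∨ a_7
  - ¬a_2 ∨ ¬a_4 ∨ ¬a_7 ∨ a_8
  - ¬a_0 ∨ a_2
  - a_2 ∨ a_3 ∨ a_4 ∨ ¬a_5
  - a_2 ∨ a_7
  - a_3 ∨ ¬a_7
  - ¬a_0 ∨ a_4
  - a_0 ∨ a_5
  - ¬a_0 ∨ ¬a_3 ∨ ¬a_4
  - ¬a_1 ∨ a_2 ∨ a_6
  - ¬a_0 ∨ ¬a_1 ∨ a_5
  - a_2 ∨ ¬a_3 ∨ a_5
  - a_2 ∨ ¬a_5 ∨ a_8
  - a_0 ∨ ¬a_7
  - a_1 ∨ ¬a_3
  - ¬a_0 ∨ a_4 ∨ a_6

Set a_0 = False.
  then (a_0 ∨ ¬a_8) forces a_8 = False.
  then (a_0 ∨ a_5) forces a_5 = True.
  then (a_2 ∨ ¬a_5 ∨ a_8) forces a_2 = True.
  then (a_0 ∨ ¬a_7) forces a_7 = False.
  then (a_1 ∨ ¬a_2) forces a_1 = True.
  then (¬a_5 ∨ ¬a_6) forces a_6 = False.
  then (¬a_1 ∨ a_4 ∨ a_6 ∨ a_8) forces a_4 = True.
  then (a_3 ∨ a_6) forces a_3 = True.
All clauses satisfied.

a_0: False, a_1: True, a_2: True, a_3: True, a_4: True, a_5: True, a_6: False, a_7: False, a_8: False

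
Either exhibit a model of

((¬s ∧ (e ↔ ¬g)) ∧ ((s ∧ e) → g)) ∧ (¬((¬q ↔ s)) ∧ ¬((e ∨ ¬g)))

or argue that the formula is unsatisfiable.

e = False, g = True, q = False, s = False

  (¬s ∧ (e ↔ ¬g)) ∧ ((s ∧ e) → g) = True
    ¬s ∧ (e ↔ ¬g) = True
      ¬s = True
      e ↔ ¬g = True
        ¬g = False
    (s ∧ e) → g = True
      s ∧ e = False
  ¬((¬q ↔ s)) ∧ ¬((e ∨ ¬g)) = True
    ¬((¬q ↔ s)) = True
      ¬q ↔ s = False
        ¬q = True
    ¬((e ∨ ¬g)) = True
      e ∨ ¬g = False
        ¬g = False
Both conjuncts True, so the formula holds.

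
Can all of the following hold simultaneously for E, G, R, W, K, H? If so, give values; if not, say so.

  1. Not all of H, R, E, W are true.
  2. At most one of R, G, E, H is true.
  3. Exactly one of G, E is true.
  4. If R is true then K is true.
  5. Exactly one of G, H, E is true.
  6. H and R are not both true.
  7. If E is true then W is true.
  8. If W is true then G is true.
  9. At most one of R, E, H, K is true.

E = False; G = True; R = False; W = False; K = False; H = False

  (1) {H, R, E, W}: 0/4 true — not all ✓
  (2) {R, G, E, H}: 1 true — at most one ✓
  (3) {G, E}: 1 true — exactly one ✓
  (4) R=F ⇒ K: vacuous ✓
  (5) {G, H, E}: 1 true — exactly one ✓
  (6) H=F, R=F — not both ✓
  (7) E=F ⇒ W: vacuous ✓
  (8) W=F ⇒ G: vacuous ✓
  (9) {R, E, H, K}: 0 true — at most one ✓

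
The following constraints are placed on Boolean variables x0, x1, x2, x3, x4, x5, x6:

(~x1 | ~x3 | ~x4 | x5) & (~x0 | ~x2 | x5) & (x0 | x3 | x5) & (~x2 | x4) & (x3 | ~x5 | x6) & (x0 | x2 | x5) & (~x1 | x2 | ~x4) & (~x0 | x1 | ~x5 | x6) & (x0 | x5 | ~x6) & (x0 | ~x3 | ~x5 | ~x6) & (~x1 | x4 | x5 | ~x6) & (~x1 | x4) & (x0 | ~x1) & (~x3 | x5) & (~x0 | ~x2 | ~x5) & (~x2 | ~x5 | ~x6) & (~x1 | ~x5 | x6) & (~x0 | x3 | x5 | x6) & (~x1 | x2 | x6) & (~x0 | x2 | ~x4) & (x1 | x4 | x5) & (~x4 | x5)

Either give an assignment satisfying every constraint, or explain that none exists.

x0 = False, x1 = False, x2 = False, x3 = True, x4 = False, x5 = True, x6 = False

Set x0 = False.
  then (x0 | ~x1) forces x1 = False.
Set x2 = False.
  then (x0 | x2 | x5) forces x5 = True.
Set x3 = True.
  then (x0 | ~x3 | ~x5 | ~x6) forces x6 = False.
Set x4 = False.
All clauses satisfied.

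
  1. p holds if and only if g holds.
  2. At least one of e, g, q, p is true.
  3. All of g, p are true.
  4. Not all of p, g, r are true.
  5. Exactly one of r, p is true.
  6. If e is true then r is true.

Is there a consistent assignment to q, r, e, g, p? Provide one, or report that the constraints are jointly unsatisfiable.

q: False; r: False; e: False; g: True; p: True

  (1) p=T, g=T — same ✓
  (2) {e, g, q, p}: 2 true — at least one ✓
  (3) {g, p}: all 2 true ✓
  (4) {p, g, r}: 2/3 true — not all ✓
  (5) {r, p}: 1 true — exactly one ✓
  (6) e=F ⇒ r: vacuous ✓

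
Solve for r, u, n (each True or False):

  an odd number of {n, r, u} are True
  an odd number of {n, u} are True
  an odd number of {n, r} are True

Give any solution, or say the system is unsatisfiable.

r = False, u = False, n = True

{n, r, u}: 1 true → odd ✓
{n, u}: 1 true → odd ✓
{n, r}: 1 true → odd ✓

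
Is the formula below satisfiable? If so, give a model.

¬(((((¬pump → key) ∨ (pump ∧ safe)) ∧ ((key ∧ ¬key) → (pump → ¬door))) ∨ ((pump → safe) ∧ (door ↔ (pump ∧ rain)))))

safe=F; key=F; door=T; rain=F; pump=F

  ¬(((((¬pump → key) ∨ (pump ∧ safe)) ∧ ((key ∧ ¬key) → (pump → ¬door))) ∨ ((pump → safe) ∧ (door ↔ (pump ∧ rain))))) = True
    (((¬pump → key) ∨ (pump ∧ safe)) ∧ ((key ∧ ¬key) → (pump → ¬door))) ∨ ((pump → safe) ∧ (door ↔ (pump ∧ rain))) = False
      ((¬pump → key) ∨ (pump ∧ safe)) ∧ ((key ∧ ¬key) → (pump → ¬door)) = False
        (¬pump → key) ∨ (pump ∧ safe) = False
          ¬pump → key = False
            ¬pump = True
          pump ∧ safe = False
        (key ∧ ¬key) → (pump → ¬door) = True
          key ∧ ¬key = False
            ¬key = True
          pump → ¬door = True
            ¬door = False
      (pump → safe) ∧ (door ↔ (pump ∧ rain)) = False
        pump → safe = True
        door ↔ (pump ∧ rain) = False
          pump ∧ rain = False
The formula evaluates to True.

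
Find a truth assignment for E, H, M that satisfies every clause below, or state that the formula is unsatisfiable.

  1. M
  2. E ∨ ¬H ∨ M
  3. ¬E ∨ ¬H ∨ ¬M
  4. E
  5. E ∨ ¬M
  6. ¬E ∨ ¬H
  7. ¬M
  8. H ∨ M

UNSATISFIABLE

Case M = True:
  Clause (¬M) is falsified — contradiction.
Case M = False:
  Clause (M) is falsified — contradiction.
Both cases fail, so the formula is unsatisfiable.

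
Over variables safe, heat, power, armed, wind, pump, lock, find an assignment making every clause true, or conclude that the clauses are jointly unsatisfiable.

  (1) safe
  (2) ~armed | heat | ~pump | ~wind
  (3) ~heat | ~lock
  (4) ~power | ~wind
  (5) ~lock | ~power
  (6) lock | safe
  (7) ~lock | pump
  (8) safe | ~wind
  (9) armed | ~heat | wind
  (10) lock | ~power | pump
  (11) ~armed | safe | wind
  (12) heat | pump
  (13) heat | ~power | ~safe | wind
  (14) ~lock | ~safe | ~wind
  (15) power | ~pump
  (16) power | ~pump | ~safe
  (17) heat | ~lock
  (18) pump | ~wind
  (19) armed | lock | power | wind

safe: True, heat: True, power: True, armed: True, wind: False, pump: True, lock: False

Unit clause (safe) forces safe = True.
Set heat = True.
  then (~heat | ~lock) forces lock = False.
Set power = True.
  then (~power | ~wind) forces wind = False.
  then (armed | ~heat | wind) forces armed = True.
  then (lock | ~power | pump) forces pump = True.
All clauses satisfied.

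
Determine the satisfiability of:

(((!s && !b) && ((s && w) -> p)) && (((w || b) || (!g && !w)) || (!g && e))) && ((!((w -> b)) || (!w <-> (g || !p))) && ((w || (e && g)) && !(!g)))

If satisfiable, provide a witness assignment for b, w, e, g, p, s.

b: False, w: True, e: True, g: True, p: True, s: False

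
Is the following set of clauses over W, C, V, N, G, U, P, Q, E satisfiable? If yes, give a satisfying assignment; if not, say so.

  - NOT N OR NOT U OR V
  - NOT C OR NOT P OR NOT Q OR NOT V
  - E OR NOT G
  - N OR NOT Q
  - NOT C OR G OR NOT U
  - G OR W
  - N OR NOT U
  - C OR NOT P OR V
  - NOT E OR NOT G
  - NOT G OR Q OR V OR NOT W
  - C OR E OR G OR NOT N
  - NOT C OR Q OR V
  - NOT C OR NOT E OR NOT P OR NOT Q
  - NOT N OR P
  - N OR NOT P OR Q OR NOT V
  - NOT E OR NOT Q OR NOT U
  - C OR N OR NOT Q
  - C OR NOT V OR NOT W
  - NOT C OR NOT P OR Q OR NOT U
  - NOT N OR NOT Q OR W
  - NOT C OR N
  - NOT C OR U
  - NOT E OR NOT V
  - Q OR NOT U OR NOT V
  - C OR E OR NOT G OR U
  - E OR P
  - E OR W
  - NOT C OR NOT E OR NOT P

W: True; C: False; V: False; N: False; G: False; U: False; P: False; Q: False; E: True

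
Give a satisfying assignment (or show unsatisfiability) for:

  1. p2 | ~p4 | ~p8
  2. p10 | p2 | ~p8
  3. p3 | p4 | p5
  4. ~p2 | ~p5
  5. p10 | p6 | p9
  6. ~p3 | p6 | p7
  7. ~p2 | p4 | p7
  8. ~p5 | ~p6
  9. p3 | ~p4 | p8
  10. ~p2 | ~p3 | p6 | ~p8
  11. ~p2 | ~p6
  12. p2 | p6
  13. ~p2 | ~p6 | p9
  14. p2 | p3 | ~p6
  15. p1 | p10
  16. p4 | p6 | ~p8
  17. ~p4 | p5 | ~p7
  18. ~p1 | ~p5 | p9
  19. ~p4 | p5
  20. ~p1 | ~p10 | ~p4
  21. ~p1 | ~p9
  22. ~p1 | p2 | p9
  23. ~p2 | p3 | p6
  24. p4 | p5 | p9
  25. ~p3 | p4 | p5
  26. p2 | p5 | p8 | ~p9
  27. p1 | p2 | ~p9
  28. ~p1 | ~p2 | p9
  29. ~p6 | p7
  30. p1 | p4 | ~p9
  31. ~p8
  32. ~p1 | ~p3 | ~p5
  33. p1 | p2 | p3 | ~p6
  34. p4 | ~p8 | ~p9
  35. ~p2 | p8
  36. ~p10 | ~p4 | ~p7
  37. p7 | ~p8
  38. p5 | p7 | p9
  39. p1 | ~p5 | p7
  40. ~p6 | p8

Case p8 = True:
  Clause (~p8) is falsified — contradiction.
Case p8 = False:
  (~p2 | p8) forces p2 = False.
  (p2 | p6) forces p6 = True.
  Clause (~p6 | p8) is falsified — contradiction.
Both cases fail, so the formula is unsatisfiable.

The formula is unsatisfiable.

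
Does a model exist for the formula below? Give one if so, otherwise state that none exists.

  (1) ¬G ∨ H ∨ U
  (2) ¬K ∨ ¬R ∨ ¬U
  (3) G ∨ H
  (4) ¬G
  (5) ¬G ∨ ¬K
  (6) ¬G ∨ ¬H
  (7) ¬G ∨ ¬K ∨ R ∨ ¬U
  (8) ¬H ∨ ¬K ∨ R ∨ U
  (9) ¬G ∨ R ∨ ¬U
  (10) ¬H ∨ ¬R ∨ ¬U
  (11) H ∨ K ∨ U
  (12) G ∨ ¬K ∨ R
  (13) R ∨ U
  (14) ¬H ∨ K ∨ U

U = False; K = True; H = True; R = True; G = False

Unit clause (¬G) forces G = False.
In (G ∨ H) only H is left, so H = True.
Set U = False.
  then (R ∨ U) forces R = True.
  then (¬H ∨ K ∨ U) forces K = True.
All clauses satisfied.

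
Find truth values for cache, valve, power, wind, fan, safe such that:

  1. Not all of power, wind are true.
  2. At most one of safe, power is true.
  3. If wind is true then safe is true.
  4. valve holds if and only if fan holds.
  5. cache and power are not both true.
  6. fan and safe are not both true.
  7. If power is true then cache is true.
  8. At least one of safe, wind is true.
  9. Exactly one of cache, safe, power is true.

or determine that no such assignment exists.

cache = False; valve = False; power = False; wind = False; fan = False; safe = True

  (1) {power, wind}: 0/2 true — not all ✓
  (2) {safe, power}: 1 true — at most one ✓
  (3) wind=F ⇒ safe: vacuous ✓
  (4) valve=F, fan=F — same ✓
  (5) cache=F, power=F — not both ✓
  (6) fan=F, safe=T — not both ✓
  (7) power=F ⇒ cache: vacuous ✓
  (8) {safe, wind}: 1 true — at least one ✓
  (9) {cache, safe, power}: 1 true — exactly one ✓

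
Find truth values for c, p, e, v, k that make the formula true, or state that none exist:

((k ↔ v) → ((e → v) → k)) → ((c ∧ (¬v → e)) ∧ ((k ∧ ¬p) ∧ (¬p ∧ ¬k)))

c: True; p: True; e: False; v: False; k: False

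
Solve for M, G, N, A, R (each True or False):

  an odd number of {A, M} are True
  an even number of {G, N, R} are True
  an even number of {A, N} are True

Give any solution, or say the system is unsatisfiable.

M = False, G = True, N = True, A = True, R = False

{A, M}: 1 true → odd ✓
{G, N, R}: 2 true → even ✓
{A, N}: 2 true → even ✓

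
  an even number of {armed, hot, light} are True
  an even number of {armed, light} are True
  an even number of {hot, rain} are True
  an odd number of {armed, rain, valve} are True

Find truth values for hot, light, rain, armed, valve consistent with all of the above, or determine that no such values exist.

hot: False, light: True, rain: False, armed: True, valve: False

{armed, hot, light}: 2 true → even ✓
{armed, light}: 2 true → even ✓
{hot, rain}: 0 true → even ✓
{armed, rain, valve}: 1 true → odd ✓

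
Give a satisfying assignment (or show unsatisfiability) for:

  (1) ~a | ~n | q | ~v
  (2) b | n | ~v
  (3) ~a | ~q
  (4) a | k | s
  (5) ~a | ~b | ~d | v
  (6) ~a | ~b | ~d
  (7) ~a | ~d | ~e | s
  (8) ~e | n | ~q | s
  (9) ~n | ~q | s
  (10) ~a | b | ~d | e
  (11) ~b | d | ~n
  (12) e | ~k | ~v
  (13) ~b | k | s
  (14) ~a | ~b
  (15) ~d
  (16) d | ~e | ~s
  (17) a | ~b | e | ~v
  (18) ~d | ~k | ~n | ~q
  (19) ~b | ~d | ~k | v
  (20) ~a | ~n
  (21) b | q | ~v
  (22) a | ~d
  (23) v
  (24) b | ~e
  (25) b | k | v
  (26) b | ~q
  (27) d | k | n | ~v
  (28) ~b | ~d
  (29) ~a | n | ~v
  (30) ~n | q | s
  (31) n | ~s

e = True, v = True, k = True, d = False, q = False, b = True, a = False, n = False, s = False

Unit clause (~d) forces d = False.
Unit clause (v) forces v = True.
Set e = True.
  then (d | ~e | ~s) forces s = False.
  then (b | ~e) forces b = True.
  then (~b | d | ~n) forces n = False.
  then (~b | k | s) forces k = True.
  then (~a | ~b) forces a = False.
  then (~e | n | ~q | s) forces q = False.
All clauses satisfied.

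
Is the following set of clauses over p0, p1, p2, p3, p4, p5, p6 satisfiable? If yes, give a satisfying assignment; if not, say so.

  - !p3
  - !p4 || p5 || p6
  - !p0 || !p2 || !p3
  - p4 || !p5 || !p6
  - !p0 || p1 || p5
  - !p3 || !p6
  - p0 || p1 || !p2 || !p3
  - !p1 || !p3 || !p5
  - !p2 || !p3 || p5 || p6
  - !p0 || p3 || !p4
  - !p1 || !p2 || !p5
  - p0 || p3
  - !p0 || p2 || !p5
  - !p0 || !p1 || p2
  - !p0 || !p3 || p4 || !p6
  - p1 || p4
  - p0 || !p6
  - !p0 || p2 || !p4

Unit clause (!p3) forces p3 = False.
In (p0 || p3) only p0 is left, so p0 = True.
In (!p0 || p3 || !p4) only !p4 is left, so p4 = False.
In (p1 || p4) only p1 is left, so p1 = True.
In (!p0 || !p1 || p2) only p2 is left, so p2 = True.
In (!p1 || !p2 || !p5) only !p5 is left, so p5 = False.
Set p6 = False.
All clauses satisfied.

p0: True; p1: True; p2: True; p3: False; p4: False; p5: False; p6: False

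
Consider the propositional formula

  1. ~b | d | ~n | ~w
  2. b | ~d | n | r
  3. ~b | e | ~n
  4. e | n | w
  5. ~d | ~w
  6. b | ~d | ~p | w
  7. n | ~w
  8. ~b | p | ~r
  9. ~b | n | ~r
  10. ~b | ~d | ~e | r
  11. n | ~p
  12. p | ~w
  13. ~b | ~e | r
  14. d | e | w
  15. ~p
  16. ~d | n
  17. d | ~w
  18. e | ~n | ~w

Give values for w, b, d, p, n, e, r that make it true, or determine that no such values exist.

w = False, b = False, d = False, p = False, n = False, e = True, r = True

Unit clause (~p) forces p = False.
In (p | ~w) only ~w is left, so w = False.
Try b = True:
  (~b | p | ~r) forces r = False.
  (~b | ~e | r) forces e = False.
  (~b | e | ~n) forces n = False.
  clause (e | n | w) is falsified — backtrack.
So b = False.
Set d = False.
  then (d | e | w) forces e = True.
Set n = False.
Set r = True.
All clauses satisfied.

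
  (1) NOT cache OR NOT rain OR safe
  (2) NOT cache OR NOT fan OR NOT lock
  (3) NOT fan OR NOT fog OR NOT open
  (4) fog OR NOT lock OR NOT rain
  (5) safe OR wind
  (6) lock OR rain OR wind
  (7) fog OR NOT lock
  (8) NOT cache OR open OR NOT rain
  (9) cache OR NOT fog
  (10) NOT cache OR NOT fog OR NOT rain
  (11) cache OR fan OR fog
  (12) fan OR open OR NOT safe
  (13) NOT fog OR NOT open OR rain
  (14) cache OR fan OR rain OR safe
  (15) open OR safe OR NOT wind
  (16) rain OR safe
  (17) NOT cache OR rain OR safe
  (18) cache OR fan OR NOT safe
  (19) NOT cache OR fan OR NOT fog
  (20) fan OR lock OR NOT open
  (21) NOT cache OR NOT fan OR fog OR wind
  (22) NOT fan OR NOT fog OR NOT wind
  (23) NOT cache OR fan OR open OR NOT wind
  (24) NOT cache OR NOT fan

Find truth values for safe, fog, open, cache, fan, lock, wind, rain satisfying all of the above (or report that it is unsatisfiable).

safe = True; fog = False; open = True; cache = False; fan = True; lock = False; wind = True; rain = True

Set safe = True.
Try fog = True:
  (cache OR NOT fog) forces cache = True.
  (NOT cache OR NOT fog OR NOT rain) forces rain = False.
  (NOT fog OR NOT open OR rain) forces open = False.
  (fan OR open OR NOT safe) forces fan = True.
  clause (NOT cache OR NOT fan) is falsified — backtrack.
So fog = False.
  then (fog OR NOT lock) forces lock = False.
Set open = True.
  then (fan OR lock OR NOT open) forces fan = True.
  then (NOT cache OR NOT fan) forces cache = False.
Set wind = True.
Set rain = True.
All clauses satisfied.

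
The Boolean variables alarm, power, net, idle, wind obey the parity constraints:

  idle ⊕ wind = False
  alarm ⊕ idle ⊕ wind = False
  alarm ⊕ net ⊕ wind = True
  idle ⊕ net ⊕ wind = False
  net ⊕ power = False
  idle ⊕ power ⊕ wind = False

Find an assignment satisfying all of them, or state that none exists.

alarm=F, power=F, net=F, idle=T, wind=T

idle ⊕ wind = T ⊕ T = False ✓
alarm ⊕ idle ⊕ wind = F ⊕ T ⊕ T = False ✓
alarm ⊕ net ⊕ wind = F ⊕ F ⊕ T = True ✓
idle ⊕ net ⊕ wind = T ⊕ F ⊕ T = False ✓
net ⊕ power = F ⊕ F = False ✓
idle ⊕ power ⊕ wind = T ⊕ F ⊕ T = False ✓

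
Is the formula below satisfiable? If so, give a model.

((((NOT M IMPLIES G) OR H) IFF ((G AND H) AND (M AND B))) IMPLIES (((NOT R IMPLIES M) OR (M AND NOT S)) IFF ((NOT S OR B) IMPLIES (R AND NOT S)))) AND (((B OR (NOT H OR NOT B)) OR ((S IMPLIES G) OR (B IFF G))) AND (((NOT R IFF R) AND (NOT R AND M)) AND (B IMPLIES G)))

The conjunct NOT R IFF R is unsatisfiable on its own:
  R=F: evaluates to False.
  R=T: evaluates to False.
So the whole conjunction is unsatisfiable.

Unsatisfiable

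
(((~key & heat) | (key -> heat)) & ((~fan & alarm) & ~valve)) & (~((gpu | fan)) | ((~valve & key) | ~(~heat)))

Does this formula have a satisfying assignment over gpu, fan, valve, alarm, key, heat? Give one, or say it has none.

gpu: False, fan: False, valve: False, alarm: True, key: True, heat: True

  ((~key & heat) | (key -> heat)) & ((~fan & alarm) & ~valve) = True
    (~key & heat) | (key -> heat) = True
      ~key & heat = False
        ~key = False
      key -> heat = True
    (~fan & alarm) & ~valve = True
      ~fan & alarm = True
        ~fan = True
      ~valve = True
  ~((gpu | fan)) | ((~valve & key) | ~(~heat)) = True
    ~((gpu | fan)) = True
      gpu | fan = False
    (~valve & key) | ~(~heat) = True
      ~valve & key = True
        ~valve = True
      ~(~heat) = True
        ~heat = False
Both conjuncts True, so the formula holds.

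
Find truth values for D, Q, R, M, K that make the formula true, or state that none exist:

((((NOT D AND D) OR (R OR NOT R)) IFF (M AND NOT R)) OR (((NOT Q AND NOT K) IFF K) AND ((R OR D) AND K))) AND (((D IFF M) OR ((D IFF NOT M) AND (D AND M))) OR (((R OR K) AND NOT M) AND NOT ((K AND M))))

D = True, Q = True, R = False, M = True, K = False

  (((NOT D AND D) OR (R OR NOT R)) IFF (M AND NOT R)) OR (((NOT Q AND NOT K) IFF K) AND ((R OR D) AND K)) = True
    ((NOT D AND D) OR (R OR NOT R)) IFF (M AND NOT R) = True
      (NOT D AND D) OR (R OR NOT R) = True
        NOT D AND D = False
          NOT D = False
        R OR NOT R = True
          NOT R = True
      M AND NOT R = True
        NOT R = True
    ((NOT Q AND NOT K) IFF K) AND ((R OR D) AND K) = False
      (NOT Q AND NOT K) IFF K = True
        NOT Q AND NOT K = False
          NOT Q = False
          NOT K = True
      (R OR D) AND K = False
        R OR D = True
  ((D IFF M) OR ((D IFF NOT M) AND (D AND M))) OR (((R OR K) AND NOT M) AND NOT ((K AND M))) = True
    (D IFF M) OR ((D IFF NOT M) AND (D AND M)) = True
      D IFF M = True
      (D IFF NOT M) AND (D AND M) = False
        D IFF NOT M = False
          NOT M = False
        D AND M = True
    ((R OR K) AND NOT M) AND NOT ((K AND M)) = False
      (R OR K) AND NOT M = False
        R OR K = False
        NOT M = False
      NOT ((K AND M)) = True
        K AND M = False
Both conjuncts True, so the formula holds.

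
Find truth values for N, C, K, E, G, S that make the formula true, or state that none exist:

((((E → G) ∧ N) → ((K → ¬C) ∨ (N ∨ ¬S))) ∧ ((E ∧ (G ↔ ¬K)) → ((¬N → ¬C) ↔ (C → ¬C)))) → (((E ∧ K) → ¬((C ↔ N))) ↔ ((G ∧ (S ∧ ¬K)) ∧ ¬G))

N=T, C=T, K=T, E=T, G=T, S=F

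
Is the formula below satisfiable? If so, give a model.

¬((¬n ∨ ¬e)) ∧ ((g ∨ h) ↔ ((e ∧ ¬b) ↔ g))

n = True, h = False, b = False, e = True, g = True

  ¬((¬n ∨ ¬e)) = True
    ¬n ∨ ¬e = False
      ¬n = False
      ¬e = False
  (g ∨ h) ↔ ((e ∧ ¬b) ↔ g) = True
    g ∨ h = True
    (e ∧ ¬b) ↔ g = True
      e ∧ ¬b = True
        ¬b = True
Both conjuncts True, so the formula holds.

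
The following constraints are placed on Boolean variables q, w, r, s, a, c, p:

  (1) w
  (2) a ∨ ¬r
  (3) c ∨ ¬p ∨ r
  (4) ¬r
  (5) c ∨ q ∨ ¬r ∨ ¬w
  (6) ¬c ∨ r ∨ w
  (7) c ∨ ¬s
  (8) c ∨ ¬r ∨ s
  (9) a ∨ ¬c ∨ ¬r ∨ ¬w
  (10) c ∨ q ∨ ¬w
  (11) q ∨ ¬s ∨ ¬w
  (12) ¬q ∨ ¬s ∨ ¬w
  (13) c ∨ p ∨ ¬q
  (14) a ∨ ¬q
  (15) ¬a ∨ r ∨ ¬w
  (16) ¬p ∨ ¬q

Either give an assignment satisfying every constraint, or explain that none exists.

Unit clause (w) forces w = True.
Unit clause (¬r) forces r = False.
In (¬a ∨ r ∨ ¬w) only ¬a is left, so a = False.
In (a ∨ ¬q) only ¬q is left, so q = False.
In (c ∨ q ∨ ¬w) only c is left, so c = True.
In (q ∨ ¬s ∨ ¬w) only ¬s is left, so s = False.
Set p = True.
All clauses satisfied.

q = False, w = True, r = False, s = False, a = False, c = True, p = True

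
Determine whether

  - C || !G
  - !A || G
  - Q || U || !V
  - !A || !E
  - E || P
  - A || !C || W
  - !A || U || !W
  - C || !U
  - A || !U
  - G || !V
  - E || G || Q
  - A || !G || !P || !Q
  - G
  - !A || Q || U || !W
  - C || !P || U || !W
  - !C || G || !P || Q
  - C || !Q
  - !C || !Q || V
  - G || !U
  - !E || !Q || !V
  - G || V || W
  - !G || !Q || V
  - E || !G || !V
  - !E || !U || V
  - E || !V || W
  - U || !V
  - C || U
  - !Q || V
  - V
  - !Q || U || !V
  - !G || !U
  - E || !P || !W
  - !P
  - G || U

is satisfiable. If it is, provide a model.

UNSATISFIABLE

Case G = True:
  (C || !G) forces C = True.
  (V) forces V = True.
  (E || !G || !V) forces E = True.
  (!A || !E) forces A = False.
  (A || !C || W) forces W = True.
  (A || !U) forces U = False.
  Clause (U || !V) is falsified — contradiction.
Case G = False:
  Clause (G) is falsified — contradiction.
Both cases fail, so the formula is unsatisfiable.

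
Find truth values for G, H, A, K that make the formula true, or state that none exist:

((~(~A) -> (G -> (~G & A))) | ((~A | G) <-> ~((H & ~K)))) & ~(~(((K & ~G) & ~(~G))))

The conjunct ~(~(((K & ~G) & ~(~G)))) is unsatisfiable on its own:
  G=F, K=F: evaluates to False.
  G=F, K=T: evaluates to False.
  G=T, K=F: evaluates to False.
  G=T, K=T: evaluates to False.
So the whole conjunction is unsatisfiable.

The formula is unsatisfiable.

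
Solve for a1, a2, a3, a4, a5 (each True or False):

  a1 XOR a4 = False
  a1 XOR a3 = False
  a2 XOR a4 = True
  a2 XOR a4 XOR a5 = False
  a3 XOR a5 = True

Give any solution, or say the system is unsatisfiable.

a1 = False, a2 = True, a3 = False, a4 = False, a5 = True

a1 XOR a4 = F XOR F = False ✓
a1 XOR a3 = F XOR F = False ✓
a2 XOR a4 = T XOR F = True ✓
a2 XOR a4 XOR a5 = T XOR F XOR T = False ✓
a3 XOR a5 = F XOR T = True ✓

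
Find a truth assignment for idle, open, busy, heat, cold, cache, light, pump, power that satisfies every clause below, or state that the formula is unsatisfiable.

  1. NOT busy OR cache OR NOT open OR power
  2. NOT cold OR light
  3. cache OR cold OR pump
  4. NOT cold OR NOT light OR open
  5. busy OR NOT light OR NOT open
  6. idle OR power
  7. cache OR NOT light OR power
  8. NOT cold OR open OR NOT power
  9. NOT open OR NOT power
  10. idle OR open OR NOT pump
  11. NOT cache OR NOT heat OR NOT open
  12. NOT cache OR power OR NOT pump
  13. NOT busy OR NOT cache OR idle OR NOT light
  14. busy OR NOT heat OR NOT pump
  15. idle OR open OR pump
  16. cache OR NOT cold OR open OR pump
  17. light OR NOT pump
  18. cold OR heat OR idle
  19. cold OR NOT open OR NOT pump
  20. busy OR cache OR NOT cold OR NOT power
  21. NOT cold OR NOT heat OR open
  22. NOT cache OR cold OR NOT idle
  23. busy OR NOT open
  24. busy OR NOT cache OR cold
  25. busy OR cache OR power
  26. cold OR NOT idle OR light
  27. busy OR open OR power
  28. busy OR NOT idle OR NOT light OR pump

Set idle = True.
Set open = False.
Set busy = True.
Set heat = False.
Try cold = True:
  (NOT cold OR light) forces light = True.
  clause (NOT cold OR NOT light OR open) is falsified — backtrack.
So cold = False.
  then (NOT cache OR cold OR NOT idle) forces cache = False.
  then (cold OR NOT idle OR light) forces light = True.
  then (cache OR cold OR pump) forces pump = True.
  then (cache OR NOT light OR power) forces power = True.
All clauses satisfied.

idle = True, open = False, busy = True, heat = False, cold = False, cache = False, light = True, pump = True, power = True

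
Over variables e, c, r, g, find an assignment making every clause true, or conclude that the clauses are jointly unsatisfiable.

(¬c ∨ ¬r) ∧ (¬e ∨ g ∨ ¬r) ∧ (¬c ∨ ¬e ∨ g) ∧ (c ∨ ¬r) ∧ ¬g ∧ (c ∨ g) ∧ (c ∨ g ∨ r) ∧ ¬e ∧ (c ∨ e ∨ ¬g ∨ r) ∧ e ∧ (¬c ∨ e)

The formula is unsatisfiable.

Case e = True:
  Clause (¬e) is falsified — contradiction.
Case e = False:
  Clause (e) is falsified — contradiction.
Both cases fail, so the formula is unsatisfiable.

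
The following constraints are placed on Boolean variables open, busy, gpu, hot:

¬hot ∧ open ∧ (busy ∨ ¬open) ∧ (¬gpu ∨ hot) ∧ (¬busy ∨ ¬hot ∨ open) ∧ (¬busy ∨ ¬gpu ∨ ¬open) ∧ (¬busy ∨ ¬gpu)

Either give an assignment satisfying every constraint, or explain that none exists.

open=T; busy=T; gpu=F; hot=F

Unit clause (¬hot) forces hot = False.
Unit clause (open) forces open = True.
In (busy ∨ ¬open) only busy is left, so busy = True.
In (¬gpu ∨ hot) only ¬gpu is left, so gpu = False.
All clauses satisfied.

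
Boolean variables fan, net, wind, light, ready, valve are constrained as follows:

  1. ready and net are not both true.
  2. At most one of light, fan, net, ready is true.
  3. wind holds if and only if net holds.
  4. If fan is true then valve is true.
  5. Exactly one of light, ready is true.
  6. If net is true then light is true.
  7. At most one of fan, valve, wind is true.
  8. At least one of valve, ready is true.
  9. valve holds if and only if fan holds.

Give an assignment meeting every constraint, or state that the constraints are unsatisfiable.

fan: False, net: False, wind: False, light: False, ready: True, valve: False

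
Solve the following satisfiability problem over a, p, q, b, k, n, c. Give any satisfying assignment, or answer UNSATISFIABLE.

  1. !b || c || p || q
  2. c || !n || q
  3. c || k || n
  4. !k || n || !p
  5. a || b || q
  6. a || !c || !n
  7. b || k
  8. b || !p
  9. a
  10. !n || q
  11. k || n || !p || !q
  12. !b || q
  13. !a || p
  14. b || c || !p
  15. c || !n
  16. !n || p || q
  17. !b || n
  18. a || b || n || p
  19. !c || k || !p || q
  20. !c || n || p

Unit clause (a) forces a = True.
In (!a || p) only p is left, so p = True.
In (b || !p) only b is left, so b = True.
In (!b || q) only q is left, so q = True.
In (!b || n) only n is left, so n = True.
In (c || !n) only c is left, so c = True.
Set k = True.
All clauses satisfied.

a: True, p: True, q: True, b: True, k: True, n: True, c: True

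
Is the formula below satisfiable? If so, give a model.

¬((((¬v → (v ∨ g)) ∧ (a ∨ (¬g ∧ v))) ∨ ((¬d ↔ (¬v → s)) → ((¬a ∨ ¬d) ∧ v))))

a = False; d = True; s = False; g = True; v = False

  ¬((((¬v → (v ∨ g)) ∧ (a ∨ (¬g ∧ v))) ∨ ((¬d ↔ (¬v → s)) → ((¬a ∨ ¬d) ∧ v)))) = True
    ((¬v → (v ∨ g)) ∧ (a ∨ (¬g ∧ v))) ∨ ((¬d ↔ (¬v → s)) → ((¬a ∨ ¬d) ∧ v)) = False
      (¬v → (v ∨ g)) ∧ (a ∨ (¬g ∧ v)) = False
        ¬v → (v ∨ g) = True
          ¬v = True
          v ∨ g = True
        a ∨ (¬g ∧ v) = False
          ¬g ∧ v = False
            ¬g = False
      (¬d ↔ (¬v → s)) → ((¬a ∨ ¬d) ∧ v) = False
        ¬d ↔ (¬v → s) = True
          ¬d = False
          ¬v → s = False
            ¬v = True
        (¬a ∨ ¬d) ∧ v = False
          ¬a ∨ ¬d = True
            ¬a = True
            ¬d = False
The formula evaluates to True.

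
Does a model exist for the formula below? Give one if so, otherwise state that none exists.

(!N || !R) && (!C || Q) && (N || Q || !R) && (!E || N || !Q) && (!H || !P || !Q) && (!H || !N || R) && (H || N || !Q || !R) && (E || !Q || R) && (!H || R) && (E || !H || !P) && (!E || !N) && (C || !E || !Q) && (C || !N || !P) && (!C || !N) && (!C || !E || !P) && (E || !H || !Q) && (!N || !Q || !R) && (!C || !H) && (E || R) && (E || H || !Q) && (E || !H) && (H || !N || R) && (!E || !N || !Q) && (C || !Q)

Set H = False.
Try C = True:
  (!C || Q) forces Q = True.
  (!C || !N) forces N = False.
  (!E || N || !Q) forces E = False.
  clause (E || H || !Q) is falsified — backtrack.
So C = False.
  then (C || !Q) forces Q = False.
Set N = False.
  then (N || Q || !R) forces R = False.
  then (E || R) forces E = True.
Set P = False.
All clauses satisfied.

H=F; C=F; N=F; Q=F; E=T; R=F; P=F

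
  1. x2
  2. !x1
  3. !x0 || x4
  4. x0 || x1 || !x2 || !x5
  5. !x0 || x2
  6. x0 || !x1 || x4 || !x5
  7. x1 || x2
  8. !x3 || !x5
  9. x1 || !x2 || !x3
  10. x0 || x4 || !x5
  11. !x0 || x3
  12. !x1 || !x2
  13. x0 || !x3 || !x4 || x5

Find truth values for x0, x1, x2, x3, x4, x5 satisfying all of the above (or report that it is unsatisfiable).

x0: False, x1: False, x2: True, x3: False, x4: False, x5: False

Unit clause (x2) forces x2 = True.
Unit clause (!x1) forces x1 = False.
In (x1 || !x2 || !x3) only !x3 is left, so x3 = False.
In (!x0 || x3) only !x0 is left, so x0 = False.
In (x0 || x1 || !x2 || !x5) only !x5 is left, so x5 = False.
Set x4 = False.
All clauses satisfied.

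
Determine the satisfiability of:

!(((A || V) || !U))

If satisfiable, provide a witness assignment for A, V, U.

A: False; V: False; U: True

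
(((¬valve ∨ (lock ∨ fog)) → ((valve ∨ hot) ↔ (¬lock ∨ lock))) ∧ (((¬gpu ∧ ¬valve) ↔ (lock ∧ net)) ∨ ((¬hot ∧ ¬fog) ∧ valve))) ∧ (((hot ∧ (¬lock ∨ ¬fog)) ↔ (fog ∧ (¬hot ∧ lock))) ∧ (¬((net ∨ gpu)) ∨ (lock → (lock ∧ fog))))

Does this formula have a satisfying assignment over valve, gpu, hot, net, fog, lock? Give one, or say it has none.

valve: True, gpu: False, hot: False, net: True, fog: True, lock: False

  ((¬valve ∨ (lock ∨ fog)) → ((valve ∨ hot) ↔ (¬lock ∨ lock))) ∧ (((¬gpu ∧ ¬valve) ↔ (lock ∧ net)) ∨ ((¬hot ∧ ¬fog) ∧ valve)) = True
    (¬valve ∨ (lock ∨ fog)) → ((valve ∨ hot) ↔ (¬lock ∨ lock)) = True
      ¬valve ∨ (lock ∨ fog) = True
        ¬valve = False
        lock ∨ fog = True
      (valve ∨ hot) ↔ (¬lock ∨ lock) = True
        valve ∨ hot = True
        ¬lock ∨ lock = True
          ¬lock = True
    ((¬gpu ∧ ¬valve) ↔ (lock ∧ net)) ∨ ((¬hot ∧ ¬fog) ∧ valve) = True
      (¬gpu ∧ ¬valve) ↔ (lock ∧ net) = True
        ¬gpu ∧ ¬valve = False
          ¬gpu = True
          ¬valve = False
        lock ∧ net = False
      (¬hot ∧ ¬fog) ∧ valve = False
        ¬hot ∧ ¬fog = False
          ¬hot = True
          ¬fog = False
  ((hot ∧ (¬lock ∨ ¬fog)) ↔ (fog ∧ (¬hot ∧ lock))) ∧ (¬((net ∨ gpu)) ∨ (lock → (lock ∧ fog))) = True
    (hot ∧ (¬lock ∨ ¬fog)) ↔ (fog ∧ (¬hot ∧ lock)) = True
      hot ∧ (¬lock ∨ ¬fog) = False
        ¬lock ∨ ¬fog = True
          ¬lock = True
          ¬fog = False
      fog ∧ (¬hot ∧ lock) = False
        ¬hot ∧ lock = False
          ¬hot = True
    ¬((net ∨ gpu)) ∨ (lock → (lock ∧ fog)) = True
      ¬((net ∨ gpu)) = False
        net ∨ gpu = True
      lock → (lock ∧ fog) = True
        lock ∧ fog = False
Both conjuncts True, so the formula holds.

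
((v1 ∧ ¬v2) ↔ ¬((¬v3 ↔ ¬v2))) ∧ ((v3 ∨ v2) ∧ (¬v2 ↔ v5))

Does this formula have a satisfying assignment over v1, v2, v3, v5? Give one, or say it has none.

v1 = False, v2 = True, v3 = True, v5 = False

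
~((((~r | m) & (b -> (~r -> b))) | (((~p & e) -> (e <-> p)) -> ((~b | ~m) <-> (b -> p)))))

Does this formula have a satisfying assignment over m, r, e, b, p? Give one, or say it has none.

m = False, r = True, e = False, b = True, p = False

  ~((((~r | m) & (b -> (~r -> b))) | (((~p & e) -> (e <-> p)) -> ((~b | ~m) <-> (b -> p))))) = True
    ((~r | m) & (b -> (~r -> b))) | (((~p & e) -> (e <-> p)) -> ((~b | ~m) <-> (b -> p))) = False
      (~r | m) & (b -> (~r -> b)) = False
        ~r | m = False
          ~r = False
        b -> (~r -> b) = True
          ~r -> b = True
            ~r = False
      ((~p & e) -> (e <-> p)) -> ((~b | ~m) <-> (b -> p)) = False
        (~p & e) -> (e <-> p) = True
          ~p & e = False
            ~p = True
          e <-> p = True
        (~b | ~m) <-> (b -> p) = False
          ~b | ~m = True
            ~b = False
            ~m = True
          b -> p = False
The formula evaluates to True.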